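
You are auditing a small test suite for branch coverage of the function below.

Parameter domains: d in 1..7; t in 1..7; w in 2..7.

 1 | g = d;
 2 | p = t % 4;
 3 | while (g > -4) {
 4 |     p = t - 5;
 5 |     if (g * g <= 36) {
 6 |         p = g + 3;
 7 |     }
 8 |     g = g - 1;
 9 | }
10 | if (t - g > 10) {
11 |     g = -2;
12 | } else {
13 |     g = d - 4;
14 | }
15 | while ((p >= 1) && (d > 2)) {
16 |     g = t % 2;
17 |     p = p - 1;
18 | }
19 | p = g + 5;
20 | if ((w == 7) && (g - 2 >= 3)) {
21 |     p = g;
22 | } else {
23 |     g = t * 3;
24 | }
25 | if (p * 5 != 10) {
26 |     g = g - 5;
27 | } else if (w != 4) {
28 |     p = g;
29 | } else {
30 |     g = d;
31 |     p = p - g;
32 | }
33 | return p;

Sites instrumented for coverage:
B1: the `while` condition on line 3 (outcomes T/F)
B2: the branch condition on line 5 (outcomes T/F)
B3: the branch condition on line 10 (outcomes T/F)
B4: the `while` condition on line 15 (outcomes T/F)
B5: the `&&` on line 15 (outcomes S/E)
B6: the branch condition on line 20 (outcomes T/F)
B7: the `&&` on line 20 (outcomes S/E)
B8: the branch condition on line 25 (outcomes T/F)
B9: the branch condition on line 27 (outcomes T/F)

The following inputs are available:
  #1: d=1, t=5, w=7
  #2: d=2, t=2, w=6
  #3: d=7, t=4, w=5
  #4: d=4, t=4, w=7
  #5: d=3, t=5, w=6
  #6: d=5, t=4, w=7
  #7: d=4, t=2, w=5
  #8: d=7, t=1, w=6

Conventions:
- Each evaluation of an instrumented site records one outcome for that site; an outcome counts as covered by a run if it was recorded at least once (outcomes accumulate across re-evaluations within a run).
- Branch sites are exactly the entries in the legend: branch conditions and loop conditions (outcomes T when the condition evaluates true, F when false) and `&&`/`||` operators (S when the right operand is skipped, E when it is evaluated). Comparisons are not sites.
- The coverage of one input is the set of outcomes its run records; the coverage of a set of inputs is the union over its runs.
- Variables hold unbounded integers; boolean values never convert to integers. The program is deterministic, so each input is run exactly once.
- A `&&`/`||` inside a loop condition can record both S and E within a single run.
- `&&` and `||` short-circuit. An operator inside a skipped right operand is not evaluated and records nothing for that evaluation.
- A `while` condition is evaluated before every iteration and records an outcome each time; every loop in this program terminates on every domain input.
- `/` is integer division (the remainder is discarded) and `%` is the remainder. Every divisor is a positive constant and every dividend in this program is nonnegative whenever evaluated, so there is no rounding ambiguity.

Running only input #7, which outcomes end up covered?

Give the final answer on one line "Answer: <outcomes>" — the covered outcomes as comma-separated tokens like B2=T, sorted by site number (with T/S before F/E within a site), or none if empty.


Tracing the run of input #7 (d=4, t=2, w=5):
  B1->T, B2->T, B1->T, B2->T, B1->T, B2->T, B1->T, B2->T, B1->T, B2->T
  B1->T, B2->T, B1->T, B2->T, B1->T, B2->T, B1->F, B3->F, B5->S, B4->F
  B7->S, B6->F, B8->T
deduplicating events, the covered set is: B1=T, B1=F, B2=T, B3=F, B4=F, B5=S, B6=F, B7=S, B8=T
Answer: B1=T, B1=F, B2=T, B3=F, B4=F, B5=S, B6=F, B7=S, B8=T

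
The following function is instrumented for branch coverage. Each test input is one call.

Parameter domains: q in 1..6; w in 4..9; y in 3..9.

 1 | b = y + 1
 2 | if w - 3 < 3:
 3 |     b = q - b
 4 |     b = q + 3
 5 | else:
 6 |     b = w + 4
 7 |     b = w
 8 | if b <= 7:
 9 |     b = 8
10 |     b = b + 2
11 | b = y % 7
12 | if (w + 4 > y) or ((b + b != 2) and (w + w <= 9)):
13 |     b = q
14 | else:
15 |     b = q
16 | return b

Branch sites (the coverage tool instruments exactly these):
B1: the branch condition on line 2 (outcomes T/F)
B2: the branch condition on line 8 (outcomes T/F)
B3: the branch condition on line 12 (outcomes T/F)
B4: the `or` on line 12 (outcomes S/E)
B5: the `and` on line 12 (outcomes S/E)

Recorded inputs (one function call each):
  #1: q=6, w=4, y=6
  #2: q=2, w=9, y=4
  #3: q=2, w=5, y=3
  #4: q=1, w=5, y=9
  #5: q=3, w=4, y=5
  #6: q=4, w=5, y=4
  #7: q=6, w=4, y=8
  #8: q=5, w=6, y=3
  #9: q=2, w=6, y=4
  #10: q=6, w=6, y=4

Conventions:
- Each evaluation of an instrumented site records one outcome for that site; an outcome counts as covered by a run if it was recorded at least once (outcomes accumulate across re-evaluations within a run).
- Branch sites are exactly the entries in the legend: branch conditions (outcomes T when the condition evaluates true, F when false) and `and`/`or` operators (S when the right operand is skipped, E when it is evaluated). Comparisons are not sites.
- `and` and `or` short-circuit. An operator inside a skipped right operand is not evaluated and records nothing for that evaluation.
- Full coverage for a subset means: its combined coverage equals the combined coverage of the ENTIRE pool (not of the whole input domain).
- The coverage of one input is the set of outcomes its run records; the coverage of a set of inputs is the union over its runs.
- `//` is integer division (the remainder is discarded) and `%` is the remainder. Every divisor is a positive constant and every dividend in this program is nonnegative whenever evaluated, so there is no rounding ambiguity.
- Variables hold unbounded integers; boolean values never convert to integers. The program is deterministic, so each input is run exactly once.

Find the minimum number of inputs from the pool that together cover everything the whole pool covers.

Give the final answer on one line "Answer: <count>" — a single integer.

input #1, q=6, w=4, y=6: outcomes B1=T, B2=F, B3=T, B4=S
input #2, q=2, w=9, y=4: outcomes B1=F, B2=F, B3=T, B4=S
input #3, q=2, w=5, y=3: outcomes B1=T, B2=T, B3=T, B4=S
input #4, q=1, w=5, y=9: outcomes B1=T, B2=T, B3=F, B4=E, B5=E
input #5, q=3, w=4, y=5: outcomes B1=T, B2=T, B3=T, B4=S
input #6, q=4, w=5, y=4: outcomes B1=T, B2=T, B3=T, B4=S
input #7, q=6, w=4, y=8: outcomes B1=T, B2=F, B3=F, B4=E, B5=S
input #8, q=5, w=6, y=3: outcomes B1=F, B2=T, B3=T, B4=S
input #9, q=2, w=6, y=4: outcomes B1=F, B2=T, B3=T, B4=S
input #10, q=6, w=6, y=4: outcomes B1=F, B2=T, B3=T, B4=S
union over all inputs: B1=T, B1=F, B2=T, B2=F, B3=T, B3=F, B4=S, B4=E, B5=S, B5=E (10 outcomes)
checked all size-1 subsets: none covers 10 outcomes (max 5/10)
checked all size-2 subsets: none covers 10 outcomes (max 9/10)
inputs {2, 4, 7} (size 3) cover everything; no size-3 subset with a lexicographically smaller index list covers all 10

Answer: 3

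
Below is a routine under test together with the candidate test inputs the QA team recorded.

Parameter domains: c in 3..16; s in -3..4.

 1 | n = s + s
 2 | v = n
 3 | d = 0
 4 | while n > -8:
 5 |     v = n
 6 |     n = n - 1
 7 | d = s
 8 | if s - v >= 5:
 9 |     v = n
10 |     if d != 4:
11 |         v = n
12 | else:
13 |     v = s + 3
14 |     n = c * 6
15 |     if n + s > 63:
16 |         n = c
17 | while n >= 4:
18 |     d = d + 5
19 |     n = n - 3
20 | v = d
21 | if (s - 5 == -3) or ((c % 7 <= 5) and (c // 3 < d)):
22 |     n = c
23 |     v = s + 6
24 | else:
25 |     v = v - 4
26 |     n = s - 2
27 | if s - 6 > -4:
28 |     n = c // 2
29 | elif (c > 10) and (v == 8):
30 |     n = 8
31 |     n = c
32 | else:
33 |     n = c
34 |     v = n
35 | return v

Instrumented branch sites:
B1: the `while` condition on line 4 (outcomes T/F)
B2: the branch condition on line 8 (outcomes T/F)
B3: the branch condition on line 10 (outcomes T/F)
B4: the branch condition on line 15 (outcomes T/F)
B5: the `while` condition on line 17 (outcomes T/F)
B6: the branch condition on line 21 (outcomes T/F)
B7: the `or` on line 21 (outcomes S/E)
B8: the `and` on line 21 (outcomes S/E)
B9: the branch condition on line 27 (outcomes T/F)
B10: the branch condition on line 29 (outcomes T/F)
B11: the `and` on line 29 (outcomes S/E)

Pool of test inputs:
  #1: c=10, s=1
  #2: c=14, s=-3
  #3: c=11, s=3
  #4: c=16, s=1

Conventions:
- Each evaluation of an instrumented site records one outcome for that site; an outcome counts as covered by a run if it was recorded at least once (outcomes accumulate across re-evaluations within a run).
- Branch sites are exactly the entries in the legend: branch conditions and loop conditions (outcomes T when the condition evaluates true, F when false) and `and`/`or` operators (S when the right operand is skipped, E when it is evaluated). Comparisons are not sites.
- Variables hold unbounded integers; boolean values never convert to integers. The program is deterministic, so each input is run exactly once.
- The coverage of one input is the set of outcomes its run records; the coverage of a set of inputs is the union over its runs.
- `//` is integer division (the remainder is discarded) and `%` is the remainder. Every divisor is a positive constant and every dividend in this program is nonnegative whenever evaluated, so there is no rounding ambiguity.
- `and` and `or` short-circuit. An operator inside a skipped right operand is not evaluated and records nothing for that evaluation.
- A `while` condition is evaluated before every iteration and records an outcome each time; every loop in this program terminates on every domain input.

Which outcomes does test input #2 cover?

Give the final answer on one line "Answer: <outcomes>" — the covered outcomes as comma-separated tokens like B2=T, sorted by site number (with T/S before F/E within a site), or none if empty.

Tracing the run of input #2 (c=14, s=-3):
  B1->T, B1->T, B1->F, B2->F, B4->T, B5->T, B5->T, B5->T, B5->T, B5->F
  B7->E, B8->E, B6->T, B9->F, B11->E, B10->F
collecting distinct outcomes: B1=T, B1=F, B2=F, B4=T, B5=T, B5=F, B6=T, B7=E, B8=E, B9=F, B10=F, B11=E

Answer: B1=T, B1=F, B2=F, B4=T, B5=T, B5=F, B6=T, B7=E, B8=E, B9=F, B10=F, B11=E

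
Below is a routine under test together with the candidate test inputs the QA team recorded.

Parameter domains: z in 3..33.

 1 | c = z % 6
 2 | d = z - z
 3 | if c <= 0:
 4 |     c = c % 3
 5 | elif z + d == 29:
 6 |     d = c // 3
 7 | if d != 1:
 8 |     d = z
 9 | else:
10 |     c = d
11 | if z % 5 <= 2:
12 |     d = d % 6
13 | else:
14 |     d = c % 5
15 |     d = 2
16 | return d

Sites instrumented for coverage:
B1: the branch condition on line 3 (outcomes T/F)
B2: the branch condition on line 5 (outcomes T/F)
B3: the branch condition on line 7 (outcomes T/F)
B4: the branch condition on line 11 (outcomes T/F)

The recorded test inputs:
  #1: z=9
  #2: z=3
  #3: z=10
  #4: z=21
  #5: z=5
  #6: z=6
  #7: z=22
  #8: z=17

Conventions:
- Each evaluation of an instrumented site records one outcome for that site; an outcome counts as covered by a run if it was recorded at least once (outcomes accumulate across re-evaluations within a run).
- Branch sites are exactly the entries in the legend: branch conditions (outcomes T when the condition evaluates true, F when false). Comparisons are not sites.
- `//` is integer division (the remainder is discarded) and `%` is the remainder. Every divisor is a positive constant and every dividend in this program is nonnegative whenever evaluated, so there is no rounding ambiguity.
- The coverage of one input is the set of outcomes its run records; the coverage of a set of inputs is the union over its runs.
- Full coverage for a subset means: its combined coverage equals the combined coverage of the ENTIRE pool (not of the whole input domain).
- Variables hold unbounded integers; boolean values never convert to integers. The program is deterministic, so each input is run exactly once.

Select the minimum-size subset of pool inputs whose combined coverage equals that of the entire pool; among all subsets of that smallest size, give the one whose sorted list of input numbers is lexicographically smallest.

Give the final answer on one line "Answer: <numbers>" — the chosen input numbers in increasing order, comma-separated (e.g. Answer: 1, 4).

#1 (z=9) -> covered: B1=F, B2=F, B3=T, B4=F
#2 (z=3) -> covered: B1=F, B2=F, B3=T, B4=F
#3 (z=10) -> covered: B1=F, B2=F, B3=T, B4=T
#4 (z=21) -> covered: B1=F, B2=F, B3=T, B4=T
#5 (z=5) -> covered: B1=F, B2=F, B3=T, B4=T
#6 (z=6) -> covered: B1=T, B3=T, B4=T
#7 (z=22) -> covered: B1=F, B2=F, B3=T, B4=T
#8 (z=17) -> covered: B1=F, B2=F, B3=T, B4=T
pool-wide coverage (6 outcomes): B1=T, B1=F, B2=F, B3=T, B4=T, B4=F
no size-1 subset reaches all 6 outcomes (best union: 4/6)
inputs {1, 6} (size 2) cover everything; no size-2 subset with a lexicographically smaller index list covers all 6

Answer: 1, 6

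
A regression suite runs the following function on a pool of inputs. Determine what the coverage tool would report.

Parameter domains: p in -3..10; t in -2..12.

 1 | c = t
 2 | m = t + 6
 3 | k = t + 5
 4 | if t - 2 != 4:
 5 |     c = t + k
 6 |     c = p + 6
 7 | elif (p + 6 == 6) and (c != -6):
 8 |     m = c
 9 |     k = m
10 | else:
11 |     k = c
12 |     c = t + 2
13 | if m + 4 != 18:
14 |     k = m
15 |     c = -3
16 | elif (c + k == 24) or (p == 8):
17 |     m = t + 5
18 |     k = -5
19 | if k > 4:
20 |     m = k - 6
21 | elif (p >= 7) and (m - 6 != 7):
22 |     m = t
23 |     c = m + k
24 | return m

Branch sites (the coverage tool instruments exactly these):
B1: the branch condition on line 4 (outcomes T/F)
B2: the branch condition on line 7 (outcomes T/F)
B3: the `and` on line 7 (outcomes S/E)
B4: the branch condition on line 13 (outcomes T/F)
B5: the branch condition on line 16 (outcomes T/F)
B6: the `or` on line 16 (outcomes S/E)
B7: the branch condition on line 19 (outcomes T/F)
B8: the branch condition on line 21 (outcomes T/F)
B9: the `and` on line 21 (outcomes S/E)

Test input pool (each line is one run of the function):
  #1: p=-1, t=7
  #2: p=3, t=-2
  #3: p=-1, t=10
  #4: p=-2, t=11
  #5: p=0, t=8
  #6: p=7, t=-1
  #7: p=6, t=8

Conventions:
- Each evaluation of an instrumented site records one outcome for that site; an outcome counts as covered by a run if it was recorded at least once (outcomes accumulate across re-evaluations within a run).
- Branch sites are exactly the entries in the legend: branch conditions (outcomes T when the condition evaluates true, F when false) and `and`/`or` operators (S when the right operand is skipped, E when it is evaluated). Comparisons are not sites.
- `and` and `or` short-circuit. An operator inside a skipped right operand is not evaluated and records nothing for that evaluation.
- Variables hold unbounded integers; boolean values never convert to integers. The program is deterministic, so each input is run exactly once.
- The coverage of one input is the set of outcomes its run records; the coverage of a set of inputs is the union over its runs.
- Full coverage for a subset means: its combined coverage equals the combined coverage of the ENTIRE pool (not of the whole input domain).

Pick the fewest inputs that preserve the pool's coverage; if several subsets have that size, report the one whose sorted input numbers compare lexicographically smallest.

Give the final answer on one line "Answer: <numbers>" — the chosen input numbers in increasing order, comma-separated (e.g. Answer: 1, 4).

run #1 (p=-1, t=7) records B1=T, B4=T, B7=T
run #2 (p=3, t=-2) records B1=T, B4=T, B7=F, B8=F, B9=S
run #3 (p=-1, t=10) records B1=T, B4=T, B7=T
run #4 (p=-2, t=11) records B1=T, B4=T, B7=T
run #5 (p=0, t=8) records B1=T, B4=F, B5=F, B6=E, B7=T
run #6 (p=7, t=-1) records B1=T, B4=T, B7=T
run #7 (p=6, t=8) records B1=T, B4=F, B5=F, B6=E, B7=T
pool-wide coverage (9 outcomes): B1=T, B4=T, B4=F, B5=F, B6=E, B7=T, B7=F, B8=F, B9=S
every size-1 subset falls short of the 9 outcomes (best: 5/9)
inputs {2, 5} (size 2) cover everything; no size-2 subset with a lexicographically smaller index list covers all 9

Answer: 2, 5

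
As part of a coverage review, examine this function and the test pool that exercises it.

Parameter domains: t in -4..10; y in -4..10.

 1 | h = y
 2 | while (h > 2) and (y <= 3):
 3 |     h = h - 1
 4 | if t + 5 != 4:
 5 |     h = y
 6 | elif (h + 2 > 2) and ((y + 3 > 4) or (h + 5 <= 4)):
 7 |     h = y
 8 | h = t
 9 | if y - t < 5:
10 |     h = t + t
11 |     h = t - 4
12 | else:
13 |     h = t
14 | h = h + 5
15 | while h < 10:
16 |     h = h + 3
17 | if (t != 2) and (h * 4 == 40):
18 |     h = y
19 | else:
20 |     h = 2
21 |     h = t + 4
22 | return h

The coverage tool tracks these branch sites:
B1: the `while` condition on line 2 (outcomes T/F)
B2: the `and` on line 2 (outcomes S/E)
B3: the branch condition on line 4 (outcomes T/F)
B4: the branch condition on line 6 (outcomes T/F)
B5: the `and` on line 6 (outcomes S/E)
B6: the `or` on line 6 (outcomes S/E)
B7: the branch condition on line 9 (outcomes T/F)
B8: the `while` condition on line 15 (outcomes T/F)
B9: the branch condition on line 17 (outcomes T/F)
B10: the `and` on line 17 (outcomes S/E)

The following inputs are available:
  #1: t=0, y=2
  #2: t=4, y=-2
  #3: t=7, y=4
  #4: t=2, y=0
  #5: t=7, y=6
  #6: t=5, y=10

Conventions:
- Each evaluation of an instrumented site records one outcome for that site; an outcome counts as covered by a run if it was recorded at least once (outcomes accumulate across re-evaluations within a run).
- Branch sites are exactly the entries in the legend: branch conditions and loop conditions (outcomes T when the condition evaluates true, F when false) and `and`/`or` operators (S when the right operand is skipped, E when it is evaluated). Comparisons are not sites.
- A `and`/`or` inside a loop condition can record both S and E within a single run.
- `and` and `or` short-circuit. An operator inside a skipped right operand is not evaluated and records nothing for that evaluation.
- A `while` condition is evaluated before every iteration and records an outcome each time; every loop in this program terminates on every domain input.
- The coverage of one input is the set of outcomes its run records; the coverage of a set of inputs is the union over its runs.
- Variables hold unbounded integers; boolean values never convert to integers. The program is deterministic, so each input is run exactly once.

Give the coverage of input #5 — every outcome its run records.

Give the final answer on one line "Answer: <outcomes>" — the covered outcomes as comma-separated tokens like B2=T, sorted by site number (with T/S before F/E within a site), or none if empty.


Running input #5 (t=7, y=6), event by event:
  B2->E, B1->F, B3->T, B7->T, B8->T, B8->F, B10->E, B9->F
deduplicating events, the covered set is: B1=F, B2=E, B3=T, B7=T, B8=T, B8=F, B9=F, B10=E
Answer: B1=F, B2=E, B3=T, B7=T, B8=T, B8=F, B9=F, B10=E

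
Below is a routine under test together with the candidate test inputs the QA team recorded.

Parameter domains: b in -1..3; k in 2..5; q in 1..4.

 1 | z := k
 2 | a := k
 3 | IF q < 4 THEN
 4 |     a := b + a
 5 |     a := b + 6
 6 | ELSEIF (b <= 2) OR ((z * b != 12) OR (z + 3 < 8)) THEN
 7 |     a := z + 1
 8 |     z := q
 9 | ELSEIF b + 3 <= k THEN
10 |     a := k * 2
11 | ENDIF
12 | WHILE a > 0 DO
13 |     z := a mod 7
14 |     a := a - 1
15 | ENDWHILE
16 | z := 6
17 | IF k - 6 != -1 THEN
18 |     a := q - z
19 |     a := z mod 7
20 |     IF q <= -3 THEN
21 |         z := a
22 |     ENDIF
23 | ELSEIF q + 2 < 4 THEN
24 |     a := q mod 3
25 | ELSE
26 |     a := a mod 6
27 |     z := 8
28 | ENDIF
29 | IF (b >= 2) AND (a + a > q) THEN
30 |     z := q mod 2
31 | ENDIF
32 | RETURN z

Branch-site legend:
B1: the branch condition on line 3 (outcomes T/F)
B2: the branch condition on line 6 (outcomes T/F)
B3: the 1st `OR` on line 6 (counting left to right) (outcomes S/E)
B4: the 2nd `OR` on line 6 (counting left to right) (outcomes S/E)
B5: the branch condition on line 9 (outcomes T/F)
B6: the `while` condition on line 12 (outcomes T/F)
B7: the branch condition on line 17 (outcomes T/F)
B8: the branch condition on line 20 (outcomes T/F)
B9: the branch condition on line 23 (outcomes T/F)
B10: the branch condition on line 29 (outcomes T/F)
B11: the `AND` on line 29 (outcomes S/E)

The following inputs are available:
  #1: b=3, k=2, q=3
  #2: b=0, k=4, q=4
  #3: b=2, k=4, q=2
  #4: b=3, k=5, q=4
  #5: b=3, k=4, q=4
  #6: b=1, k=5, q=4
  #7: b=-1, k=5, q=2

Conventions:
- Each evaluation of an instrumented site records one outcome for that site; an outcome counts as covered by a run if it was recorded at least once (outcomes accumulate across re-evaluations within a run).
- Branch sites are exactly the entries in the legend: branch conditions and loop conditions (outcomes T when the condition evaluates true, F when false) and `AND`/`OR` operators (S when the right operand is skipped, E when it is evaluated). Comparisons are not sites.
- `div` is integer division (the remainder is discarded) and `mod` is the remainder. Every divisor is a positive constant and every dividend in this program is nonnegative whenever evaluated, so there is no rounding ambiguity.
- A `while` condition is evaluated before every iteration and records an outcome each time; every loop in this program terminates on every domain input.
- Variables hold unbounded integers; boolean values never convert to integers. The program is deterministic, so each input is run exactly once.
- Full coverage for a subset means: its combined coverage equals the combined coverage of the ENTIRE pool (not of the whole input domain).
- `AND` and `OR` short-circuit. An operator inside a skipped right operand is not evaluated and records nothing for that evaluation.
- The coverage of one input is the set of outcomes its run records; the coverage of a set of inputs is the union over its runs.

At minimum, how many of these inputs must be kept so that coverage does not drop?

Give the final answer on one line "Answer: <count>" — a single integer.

test 1 (b=3, k=2, q=3) hits B1=T, B6=T, B6=F, B7=T, B8=F, B10=T, B11=E
test 2 (b=0, k=4, q=4) hits B1=F, B2=T, B3=S, B6=T, B6=F, B7=T, B8=F, B10=F, B11=S
test 3 (b=2, k=4, q=2) hits B1=T, B6=T, B6=F, B7=T, B8=F, B10=T, B11=E
test 4 (b=3, k=5, q=4) hits B1=F, B2=T, B3=E, B4=S, B6=T, B6=F, B7=F, B9=F, B10=F, B11=E
test 5 (b=3, k=4, q=4) hits B1=F, B2=T, B3=E, B4=E, B6=T, B6=F, B7=T, B8=F, B10=T, B11=E
test 6 (b=1, k=5, q=4) hits B1=F, B2=T, B3=S, B6=T, B6=F, B7=F, B9=F, B10=F, B11=S
test 7 (b=-1, k=5, q=2) hits B1=T, B6=T, B6=F, B7=F, B9=F, B10=F, B11=S
pool-wide coverage (17 outcomes): B1=T, B1=F, B2=T, B3=S, B3=E, B4=S, B4=E, B6=T, B6=F, B7=T, B7=F, B8=F, B9=F, B10=T, B10=F, B11=S, B11=E
every size-1 subset falls short of the 17 outcomes (best: 10/17)
every size-2 subset falls short of the 17 outcomes (best: 15/17)
every size-3 subset falls short of the 17 outcomes (best: 16/17)
at size 4, {1, 2, 4, 5} reaches all 17 outcomes; every lexicographically earlier size-4 subset fails

Answer: 4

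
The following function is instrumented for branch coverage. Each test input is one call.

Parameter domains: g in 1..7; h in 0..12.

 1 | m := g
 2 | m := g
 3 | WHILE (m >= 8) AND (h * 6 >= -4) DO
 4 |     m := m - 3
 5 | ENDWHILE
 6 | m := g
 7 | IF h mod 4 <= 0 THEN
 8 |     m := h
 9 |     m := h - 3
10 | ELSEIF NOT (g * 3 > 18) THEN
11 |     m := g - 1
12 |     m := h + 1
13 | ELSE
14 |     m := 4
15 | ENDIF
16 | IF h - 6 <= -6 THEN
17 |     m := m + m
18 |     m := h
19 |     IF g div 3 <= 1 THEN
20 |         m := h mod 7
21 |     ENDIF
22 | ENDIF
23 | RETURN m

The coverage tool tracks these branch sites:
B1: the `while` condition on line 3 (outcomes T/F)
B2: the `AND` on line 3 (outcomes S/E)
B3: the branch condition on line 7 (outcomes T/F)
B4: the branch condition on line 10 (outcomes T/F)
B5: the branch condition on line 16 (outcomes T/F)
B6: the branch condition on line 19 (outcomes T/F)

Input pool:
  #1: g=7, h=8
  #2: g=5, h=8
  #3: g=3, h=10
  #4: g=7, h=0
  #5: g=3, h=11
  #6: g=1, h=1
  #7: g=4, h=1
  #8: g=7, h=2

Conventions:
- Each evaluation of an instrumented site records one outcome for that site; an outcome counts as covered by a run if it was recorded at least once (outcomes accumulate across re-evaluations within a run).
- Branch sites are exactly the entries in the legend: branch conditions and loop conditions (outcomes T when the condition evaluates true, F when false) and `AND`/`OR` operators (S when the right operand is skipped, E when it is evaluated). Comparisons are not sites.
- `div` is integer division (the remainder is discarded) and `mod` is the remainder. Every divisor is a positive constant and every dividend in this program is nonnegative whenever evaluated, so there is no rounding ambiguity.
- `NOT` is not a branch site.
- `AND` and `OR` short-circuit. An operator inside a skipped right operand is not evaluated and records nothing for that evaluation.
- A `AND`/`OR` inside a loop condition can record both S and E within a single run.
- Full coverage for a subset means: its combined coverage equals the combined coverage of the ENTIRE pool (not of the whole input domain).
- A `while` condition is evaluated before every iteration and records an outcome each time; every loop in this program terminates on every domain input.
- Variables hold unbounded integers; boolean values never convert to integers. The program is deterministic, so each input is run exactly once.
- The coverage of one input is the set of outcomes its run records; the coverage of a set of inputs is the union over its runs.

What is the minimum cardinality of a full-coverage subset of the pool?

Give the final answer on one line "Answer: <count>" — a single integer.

#1 (g=7, h=8) -> B2->S, B1->F, B3->T, B5->F; covered: B1=F, B2=S, B3=T, B5=F
#2 (g=5, h=8) -> B2->S, B1->F, B3->T, B5->F; covered: B1=F, B2=S, B3=T, B5=F
#3 (g=3, h=10) -> B2->S, B1->F, B3->F, B4->T, B5->F; covered: B1=F, B2=S, B3=F, B4=T, B5=F
#4 (g=7, h=0) -> B2->S, B1->F, B3->T, B5->T, B6->F; covered: B1=F, B2=S, B3=T, B5=T, B6=F
#5 (g=3, h=11) -> B2->S, B1->F, B3->F, B4->T, B5->F; covered: B1=F, B2=S, B3=F, B4=T, B5=F
#6 (g=1, h=1) -> B2->S, B1->F, B3->F, B4->T, B5->F; covered: B1=F, B2=S, B3=F, B4=T, B5=F
#7 (g=4, h=1) -> B2->S, B1->F, B3->F, B4->T, B5->F; covered: B1=F, B2=S, B3=F, B4=T, B5=F
#8 (g=7, h=2) -> B2->S, B1->F, B3->F, B4->F, B5->F; covered: B1=F, B2=S, B3=F, B4=F, B5=F
together the pool reaches 9 outcomes: B1=F, B2=S, B3=T, B3=F, B4=T, B4=F, B5=T, B5=F, B6=F
checked all size-1 subsets: none covers 9 outcomes (max 5/9)
checked all size-2 subsets: none covers 9 outcomes (max 8/9)
the canonical winner is {3, 4, 8}: size 3, full 9-outcome coverage, earliest index list among size-3 covers

Answer: 3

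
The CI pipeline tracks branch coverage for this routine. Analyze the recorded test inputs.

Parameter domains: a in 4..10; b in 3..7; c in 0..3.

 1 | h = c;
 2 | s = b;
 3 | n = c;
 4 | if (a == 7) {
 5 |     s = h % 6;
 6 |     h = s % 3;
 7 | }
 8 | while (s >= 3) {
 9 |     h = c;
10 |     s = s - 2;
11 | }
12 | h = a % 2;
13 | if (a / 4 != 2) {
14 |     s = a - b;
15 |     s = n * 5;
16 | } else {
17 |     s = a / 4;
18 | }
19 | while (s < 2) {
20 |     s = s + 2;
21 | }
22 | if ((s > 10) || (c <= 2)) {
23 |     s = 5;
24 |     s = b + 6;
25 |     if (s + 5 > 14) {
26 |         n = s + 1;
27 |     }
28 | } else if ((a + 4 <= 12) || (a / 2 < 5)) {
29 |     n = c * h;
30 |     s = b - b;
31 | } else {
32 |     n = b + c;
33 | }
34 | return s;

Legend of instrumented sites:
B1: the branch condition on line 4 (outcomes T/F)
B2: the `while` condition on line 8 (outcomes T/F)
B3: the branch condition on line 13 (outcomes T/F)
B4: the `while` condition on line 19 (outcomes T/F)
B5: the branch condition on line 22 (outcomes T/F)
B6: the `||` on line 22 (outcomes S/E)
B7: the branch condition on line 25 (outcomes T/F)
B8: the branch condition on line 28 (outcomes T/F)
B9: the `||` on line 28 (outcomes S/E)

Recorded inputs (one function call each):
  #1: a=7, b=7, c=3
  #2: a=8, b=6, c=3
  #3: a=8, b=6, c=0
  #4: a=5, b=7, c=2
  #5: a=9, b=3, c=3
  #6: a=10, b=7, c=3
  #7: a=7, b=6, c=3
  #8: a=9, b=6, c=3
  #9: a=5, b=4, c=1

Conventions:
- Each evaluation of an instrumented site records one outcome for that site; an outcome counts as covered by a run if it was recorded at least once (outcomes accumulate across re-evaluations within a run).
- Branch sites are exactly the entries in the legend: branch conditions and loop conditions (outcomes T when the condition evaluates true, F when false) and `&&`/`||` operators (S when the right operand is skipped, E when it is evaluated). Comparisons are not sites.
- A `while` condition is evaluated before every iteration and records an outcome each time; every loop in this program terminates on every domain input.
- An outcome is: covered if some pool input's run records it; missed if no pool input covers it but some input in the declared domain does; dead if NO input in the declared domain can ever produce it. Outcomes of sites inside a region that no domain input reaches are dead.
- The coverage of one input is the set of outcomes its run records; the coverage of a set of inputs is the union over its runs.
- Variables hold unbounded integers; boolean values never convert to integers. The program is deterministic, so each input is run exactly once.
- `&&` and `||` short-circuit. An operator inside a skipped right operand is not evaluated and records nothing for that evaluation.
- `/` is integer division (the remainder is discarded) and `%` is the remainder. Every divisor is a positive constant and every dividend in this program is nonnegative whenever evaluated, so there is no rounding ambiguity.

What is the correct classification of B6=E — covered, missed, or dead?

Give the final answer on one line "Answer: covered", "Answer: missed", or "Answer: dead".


B6=E is recorded by pool input(s) 2, 3, 4, 5, 6, 8, 9 -> covered
Answer: covered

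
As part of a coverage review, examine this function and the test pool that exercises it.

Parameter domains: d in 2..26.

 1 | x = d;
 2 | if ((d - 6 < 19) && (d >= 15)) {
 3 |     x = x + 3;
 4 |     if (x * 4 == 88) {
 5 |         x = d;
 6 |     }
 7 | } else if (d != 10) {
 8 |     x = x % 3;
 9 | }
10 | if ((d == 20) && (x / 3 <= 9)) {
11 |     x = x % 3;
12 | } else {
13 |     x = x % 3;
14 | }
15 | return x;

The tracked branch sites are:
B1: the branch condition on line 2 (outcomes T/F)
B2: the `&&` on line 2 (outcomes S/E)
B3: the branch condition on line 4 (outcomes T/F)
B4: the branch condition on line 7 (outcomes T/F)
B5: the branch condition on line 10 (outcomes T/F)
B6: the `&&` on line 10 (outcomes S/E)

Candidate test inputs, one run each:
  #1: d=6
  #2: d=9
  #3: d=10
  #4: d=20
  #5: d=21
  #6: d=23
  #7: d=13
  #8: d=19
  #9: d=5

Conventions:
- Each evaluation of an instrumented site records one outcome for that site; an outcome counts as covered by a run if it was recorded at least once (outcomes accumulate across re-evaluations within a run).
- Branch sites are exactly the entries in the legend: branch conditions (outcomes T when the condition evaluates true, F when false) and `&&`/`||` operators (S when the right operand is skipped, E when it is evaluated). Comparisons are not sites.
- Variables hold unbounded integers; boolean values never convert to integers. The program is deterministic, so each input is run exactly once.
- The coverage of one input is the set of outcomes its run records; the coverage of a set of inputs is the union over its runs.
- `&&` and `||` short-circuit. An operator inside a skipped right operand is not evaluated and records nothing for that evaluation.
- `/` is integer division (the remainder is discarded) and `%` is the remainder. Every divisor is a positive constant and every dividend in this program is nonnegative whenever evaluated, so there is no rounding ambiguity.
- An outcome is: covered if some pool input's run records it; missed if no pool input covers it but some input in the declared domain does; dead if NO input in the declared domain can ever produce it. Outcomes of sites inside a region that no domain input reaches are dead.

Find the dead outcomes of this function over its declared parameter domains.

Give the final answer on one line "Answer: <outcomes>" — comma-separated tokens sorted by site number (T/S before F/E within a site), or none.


running all 25 domain inputs and tallying outcomes:
  reachable outcomes have witnesses, e.g. B1=T (e.g. d=15), B1=F (e.g. d=2), B2=S (e.g. d=25), B2=E (e.g. d=2)
Answer: none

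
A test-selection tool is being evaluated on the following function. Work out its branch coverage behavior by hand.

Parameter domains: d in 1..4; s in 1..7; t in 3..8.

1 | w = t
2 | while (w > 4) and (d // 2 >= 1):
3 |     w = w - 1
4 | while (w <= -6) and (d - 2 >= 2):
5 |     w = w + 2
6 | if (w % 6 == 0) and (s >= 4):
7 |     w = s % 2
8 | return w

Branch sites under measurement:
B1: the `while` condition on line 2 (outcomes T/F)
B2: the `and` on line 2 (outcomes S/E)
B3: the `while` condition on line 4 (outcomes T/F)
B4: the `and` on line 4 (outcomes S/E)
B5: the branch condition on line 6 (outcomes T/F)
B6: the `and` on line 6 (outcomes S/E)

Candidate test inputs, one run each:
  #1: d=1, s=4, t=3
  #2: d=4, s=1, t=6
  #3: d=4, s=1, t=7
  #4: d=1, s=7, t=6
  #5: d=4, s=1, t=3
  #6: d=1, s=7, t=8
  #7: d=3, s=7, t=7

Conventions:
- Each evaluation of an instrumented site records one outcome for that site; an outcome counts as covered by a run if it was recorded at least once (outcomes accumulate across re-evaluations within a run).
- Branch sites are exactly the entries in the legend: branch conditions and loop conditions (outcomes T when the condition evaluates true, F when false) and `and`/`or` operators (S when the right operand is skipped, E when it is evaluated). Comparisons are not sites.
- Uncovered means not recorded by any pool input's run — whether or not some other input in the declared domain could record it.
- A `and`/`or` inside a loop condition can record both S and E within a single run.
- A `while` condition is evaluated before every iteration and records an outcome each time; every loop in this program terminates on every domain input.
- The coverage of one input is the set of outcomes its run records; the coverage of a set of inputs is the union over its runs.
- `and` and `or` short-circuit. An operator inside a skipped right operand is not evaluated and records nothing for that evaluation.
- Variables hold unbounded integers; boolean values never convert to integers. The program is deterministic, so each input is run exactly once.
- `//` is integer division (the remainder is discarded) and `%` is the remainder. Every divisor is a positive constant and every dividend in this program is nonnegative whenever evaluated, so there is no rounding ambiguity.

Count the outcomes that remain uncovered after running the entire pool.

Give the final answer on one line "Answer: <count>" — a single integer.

input #1, d=1, s=4, t=3: events B2->S, B1->F, B4->S, B3->F, B6->S, B5->F; outcomes B1=F, B2=S, B3=F, B4=S, B5=F, B6=S
input #2, d=4, s=1, t=6: events B2->E, B1->T, B2->E, B1->T, B2->S, B1->F, B4->S, B3->F, B6->S, B5->F; outcomes B1=T, B1=F, B2=S, B2=E, B3=F, B4=S, B5=F, B6=S
input #3, d=4, s=1, t=7: events B2->E, B1->T, B2->E, B1->T, B2->E, B1->T, B2->S, B1->F, B4->S, B3->F, B6->S, B5->F; outcomes B1=T, B1=F, B2=S, B2=E, B3=F, B4=S, B5=F, B6=S
input #4, d=1, s=7, t=6: events B2->E, B1->F, B4->S, B3->F, B6->E, B5->T; outcomes B1=F, B2=E, B3=F, B4=S, B5=T, B6=E
input #5, d=4, s=1, t=3: events B2->S, B1->F, B4->S, B3->F, B6->S, B5->F; outcomes B1=F, B2=S, B3=F, B4=S, B5=F, B6=S
input #6, d=1, s=7, t=8: events B2->E, B1->F, B4->S, B3->F, B6->S, B5->F; outcomes B1=F, B2=E, B3=F, B4=S, B5=F, B6=S
input #7, d=3, s=7, t=7: events B2->E, B1->T, B2->E, B1->T, B2->E, B1->T, B2->S, B1->F, B4->S, B3->F, B6->S, B5->F; outcomes B1=T, B1=F, B2=S, B2=E, B3=F, B4=S, B5=F, B6=S
union over the pool: B1=T, B1=F, B2=S, B2=E, B3=F, B4=S, B5=T, B5=F, B6=S, B6=E
uncovered (2 of 12): B3=T, B4=E

Answer: 2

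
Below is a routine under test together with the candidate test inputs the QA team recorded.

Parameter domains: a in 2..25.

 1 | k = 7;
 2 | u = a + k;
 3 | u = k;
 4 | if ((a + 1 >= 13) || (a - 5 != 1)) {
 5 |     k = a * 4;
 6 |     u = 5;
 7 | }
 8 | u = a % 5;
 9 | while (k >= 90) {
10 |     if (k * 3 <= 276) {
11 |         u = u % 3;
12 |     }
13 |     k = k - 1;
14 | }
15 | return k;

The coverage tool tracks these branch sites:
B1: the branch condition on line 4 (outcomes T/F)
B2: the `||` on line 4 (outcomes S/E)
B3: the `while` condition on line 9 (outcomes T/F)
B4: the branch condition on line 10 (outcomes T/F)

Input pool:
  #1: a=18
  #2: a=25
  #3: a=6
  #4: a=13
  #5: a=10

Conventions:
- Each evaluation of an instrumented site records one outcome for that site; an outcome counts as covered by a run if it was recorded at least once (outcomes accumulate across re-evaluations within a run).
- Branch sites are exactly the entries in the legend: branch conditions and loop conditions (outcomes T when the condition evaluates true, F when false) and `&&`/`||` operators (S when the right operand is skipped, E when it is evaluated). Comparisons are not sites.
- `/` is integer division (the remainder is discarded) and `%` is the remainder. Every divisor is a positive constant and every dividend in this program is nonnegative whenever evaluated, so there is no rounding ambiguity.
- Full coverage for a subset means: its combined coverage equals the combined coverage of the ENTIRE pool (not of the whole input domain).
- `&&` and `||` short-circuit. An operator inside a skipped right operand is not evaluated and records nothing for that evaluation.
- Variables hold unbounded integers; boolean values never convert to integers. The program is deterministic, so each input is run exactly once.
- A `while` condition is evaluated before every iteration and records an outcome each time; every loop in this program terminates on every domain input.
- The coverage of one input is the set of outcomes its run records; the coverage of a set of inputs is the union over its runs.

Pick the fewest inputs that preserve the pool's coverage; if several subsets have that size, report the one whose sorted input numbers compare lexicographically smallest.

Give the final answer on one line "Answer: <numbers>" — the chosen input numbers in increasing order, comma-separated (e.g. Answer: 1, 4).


test 1 (a=18) hits B1=T, B2=S, B3=F
test 2 (a=25) hits B1=T, B2=S, B3=T, B3=F, B4=T, B4=F
test 3 (a=6) hits B1=F, B2=E, B3=F
test 4 (a=13) hits B1=T, B2=S, B3=F
test 5 (a=10) hits B1=T, B2=E, B3=F
pool-wide coverage (8 outcomes): B1=T, B1=F, B2=S, B2=E, B3=T, B3=F, B4=T, B4=F
no size-1 subset reaches all 8 outcomes (best union: 6/8)
inputs {2, 3} (size 2) cover everything; no size-2 subset with a lexicographically smaller index list covers all 8
Answer: 2, 3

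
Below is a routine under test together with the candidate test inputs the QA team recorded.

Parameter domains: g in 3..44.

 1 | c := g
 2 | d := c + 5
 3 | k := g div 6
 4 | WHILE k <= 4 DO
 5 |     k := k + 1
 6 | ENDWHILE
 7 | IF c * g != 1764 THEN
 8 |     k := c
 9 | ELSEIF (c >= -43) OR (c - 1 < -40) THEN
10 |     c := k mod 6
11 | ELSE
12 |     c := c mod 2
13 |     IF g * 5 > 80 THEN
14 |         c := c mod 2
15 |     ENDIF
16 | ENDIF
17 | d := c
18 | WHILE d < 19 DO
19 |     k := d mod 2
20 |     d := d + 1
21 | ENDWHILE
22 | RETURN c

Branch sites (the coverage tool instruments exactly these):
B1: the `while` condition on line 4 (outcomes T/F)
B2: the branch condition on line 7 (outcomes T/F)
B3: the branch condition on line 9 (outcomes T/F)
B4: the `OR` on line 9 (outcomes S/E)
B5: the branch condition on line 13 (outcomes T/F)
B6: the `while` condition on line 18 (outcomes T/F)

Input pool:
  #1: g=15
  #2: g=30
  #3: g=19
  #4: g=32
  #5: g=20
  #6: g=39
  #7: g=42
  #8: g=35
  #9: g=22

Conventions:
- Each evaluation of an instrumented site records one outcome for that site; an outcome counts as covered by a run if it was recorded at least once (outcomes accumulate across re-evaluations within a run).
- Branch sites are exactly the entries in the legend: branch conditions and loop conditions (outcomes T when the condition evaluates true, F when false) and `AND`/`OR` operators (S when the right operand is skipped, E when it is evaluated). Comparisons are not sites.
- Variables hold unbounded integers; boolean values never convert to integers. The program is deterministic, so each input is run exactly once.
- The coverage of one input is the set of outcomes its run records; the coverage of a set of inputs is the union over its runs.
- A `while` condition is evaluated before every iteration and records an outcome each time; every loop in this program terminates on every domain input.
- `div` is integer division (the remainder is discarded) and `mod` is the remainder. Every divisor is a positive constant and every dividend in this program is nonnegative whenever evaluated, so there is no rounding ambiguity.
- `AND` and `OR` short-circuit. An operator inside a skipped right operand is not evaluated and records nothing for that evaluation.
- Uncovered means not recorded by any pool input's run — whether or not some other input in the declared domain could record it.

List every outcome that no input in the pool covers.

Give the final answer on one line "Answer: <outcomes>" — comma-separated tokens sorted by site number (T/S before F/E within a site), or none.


input #1 (g=15): events B1->T, B1->T, B1->T, B1->F, B2->T, B6->T, B6->T, B6->T, B6->T, B6->F; covers B1=T, B1=F, B2=T, B6=T, B6=F
input #2 (g=30): events B1->F, B2->T, B6->F; covers B1=F, B2=T, B6=F
input #3 (g=19): events B1->T, B1->T, B1->F, B2->T, B6->F; covers B1=T, B1=F, B2=T, B6=F
input #4 (g=32): events B1->F, B2->T, B6->F; covers B1=F, B2=T, B6=F
input #5 (g=20): events B1->T, B1->T, B1->F, B2->T, B6->F; covers B1=T, B1=F, B2=T, B6=F
input #6 (g=39): events B1->F, B2->T, B6->F; covers B1=F, B2=T, B6=F
input #7 (g=42): events B1->F, B2->F, B4->S, B3->T, B6->T, B6->T, B6->T, B6->T, B6->T, B6->T, B6->T, B6->T, B6->T, B6->T, ...; covers B1=F, B2=F, B3=T, B4=S, B6=T, B6=F
input #8 (g=35): events B1->F, B2->T, B6->F; covers B1=F, B2=T, B6=F
input #9 (g=22): events B1->T, B1->T, B1->F, B2->T, B6->F; covers B1=T, B1=F, B2=T, B6=F
union over the pool: B1=T, B1=F, B2=T, B2=F, B3=T, B4=S, B6=T, B6=F
uncovered (4 of 12): B3=F, B4=E, B5=T, B5=F
Answer: B3=F, B4=E, B5=T, B5=F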